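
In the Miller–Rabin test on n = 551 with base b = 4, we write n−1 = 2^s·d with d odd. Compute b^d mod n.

551 − 1 = 550 = 2^1 · 275, so d = 275.
4^1 ≡ 4 (mod 551)
4^2 ≡ 4^2 = 16 ≡ 16 (mod 551)
4^4 ≡ 16^2 = 256 ≡ 256 (mod 551)
4^8 ≡ 256^2 = 65536 ≡ 518 (mod 551)
4^16 ≡ 518^2 = 268324 ≡ 538 (mod 551)
4^32 ≡ 538^2 = 289444 ≡ 169 (mod 551)
4^64 ≡ 169^2 = 28561 ≡ 460 (mod 551)
4^128 ≡ 460^2 = 211600 ≡ 16 (mod 551)
4^256 ≡ 16^2 = 256 ≡ 256 (mod 551)
275 = 256 + 16 + 2 + 1 in binary powers of 2.
So 4^275 ≡ 256 · 538 · 16 · 4 ≡ 245 (mod 551).
Squaring chain: 245; never reaches −1, so base 4 is a Miller–Rabin witness that 551 is composite.

245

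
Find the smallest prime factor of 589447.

589447 is odd.
Digit sum 37, not divisible by 3.
Ends in 7: not divisible by 5.
7: 589447 = 7·84206 + 5
11: 589447 = 11·53586 + 1
13: 589447 = 13·45342 + 1
17: 589447 = 17·34673 + 6
19: 589447 = 19·31023 + 10
23: 589447 = 23·25628 + 3
29: 589447 = 29·20325 + 22
31: 589447 = 31·19014 + 13
37: 589447 = 37·15931

37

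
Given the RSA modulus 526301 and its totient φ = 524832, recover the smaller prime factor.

617

φ(n) = (p−1)(q−1) = n − (p+q) + 1, so p + q = 526301 − 524832 + 1 = 1470.
p and q are the roots of t² − 1470t + 526301 = 0.
Discriminant: 1470² − 4·526301 = 2160900 − 2105204 = 55696; √55696 = 236.
q = (1470 − 236)/2 = 617, p = (1470 + 236)/2 = 853.
Check: 617 · 853 = 526301.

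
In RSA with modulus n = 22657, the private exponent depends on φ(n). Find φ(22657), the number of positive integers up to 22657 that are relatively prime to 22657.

22356

Factor: 22657 = 139 · 163.
φ(22657) = (139−1) · (163−1) = 138 · 162 = 22356.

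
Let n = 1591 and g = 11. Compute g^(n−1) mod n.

11^1 ≡ 11 (mod 1591)
11^2 ≡ 11^2 = 121 ≡ 121 (mod 1591)
11^4 ≡ 121^2 = 14641 ≡ 322 (mod 1591)
11^8 ≡ 322^2 = 103684 ≡ 269 (mod 1591)
11^16 ≡ 269^2 = 72361 ≡ 766 (mod 1591)
11^32 ≡ 766^2 = 586756 ≡ 1268 (mod 1591)
11^64 ≡ 1268^2 = 1607824 ≡ 914 (mod 1591)
11^128 ≡ 914^2 = 835396 ≡ 121 (mod 1591)
11^256 ≡ 121^2 = 14641 ≡ 322 (mod 1591)
11^512 ≡ 322^2 = 103684 ≡ 269 (mod 1591)
11^1024 ≡ 269^2 = 72361 ≡ 766 (mod 1591)
1590 = 1024 + 512 + 32 + 16 + 4 + 2 in binary powers of 2.
So 11^1590 ≡ 766 · 269 · 1268 · 766 · 322 · 121 ≡ 1000 (mod 1591).
Since 1000 ≠ 1, base 11 is a Fermat witness: 1591 is composite.

1000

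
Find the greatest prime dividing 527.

527 = 17 · 31
31 is prime.
So 527 = 17 · 31; the largest prime factor is 31.

31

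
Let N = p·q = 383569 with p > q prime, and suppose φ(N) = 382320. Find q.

541

φ(n) = (p−1)(q−1) = n − (p+q) + 1, so p + q = 383569 − 382320 + 1 = 1250.
p and q are the roots of t² − 1250t + 383569 = 0.
Discriminant: 1250² − 4·383569 = 1562500 − 1534276 = 28224; √28224 = 168.
q = (1250 − 168)/2 = 541, p = (1250 + 168)/2 = 709.
Check: 541 · 709 = 383569.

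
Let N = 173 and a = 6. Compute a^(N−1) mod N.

1

6^1 ≡ 6 (mod 173)
6^2 ≡ 6^2 = 36 ≡ 36 (mod 173)
6^4 ≡ 36^2 = 1296 ≡ 85 (mod 173)
6^8 ≡ 85^2 = 7225 ≡ 132 (mod 173)
6^16 ≡ 132^2 = 17424 ≡ 124 (mod 173)
6^32 ≡ 124^2 = 15376 ≡ 152 (mod 173)
6^64 ≡ 152^2 = 23104 ≡ 95 (mod 173)
6^128 ≡ 95^2 = 9025 ≡ 29 (mod 173)
172 = 128 + 32 + 8 + 4 in binary powers of 2.
So 6^172 ≡ 29 · 152 · 132 · 85 ≡ 1 (mod 173).
Since the result is 1, base 6 gives no evidence that 173 is composite.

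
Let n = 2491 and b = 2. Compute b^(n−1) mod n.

2414

2^1 ≡ 2 (mod 2491)
2^2 ≡ 2^2 = 4 ≡ 4 (mod 2491)
2^4 ≡ 4^2 = 16 ≡ 16 (mod 2491)
2^8 ≡ 16^2 = 256 ≡ 256 (mod 2491)
2^16 ≡ 256^2 = 65536 ≡ 770 (mod 2491)
2^32 ≡ 770^2 = 592900 ≡ 42 (mod 2491)
2^64 ≡ 42^2 = 1764 ≡ 1764 (mod 2491)
2^128 ≡ 1764^2 = 3111696 ≡ 437 (mod 2491)
2^256 ≡ 437^2 = 190969 ≡ 1653 (mod 2491)
2^512 ≡ 1653^2 = 2732409 ≡ 2273 (mod 2491)
2^1024 ≡ 2273^2 = 5166529 ≡ 195 (mod 2491)
2^2048 ≡ 195^2 = 38025 ≡ 660 (mod 2491)
2490 = 2048 + 256 + 128 + 32 + 16 + 8 + 2 in binary powers of 2.
So 2^2490 ≡ 660 · 1653 · 437 · 42 · 770 · 256 · 4 ≡ 2414 (mod 2491).
Since 2414 ≠ 1, base 2 is a Fermat witness: 2491 is composite.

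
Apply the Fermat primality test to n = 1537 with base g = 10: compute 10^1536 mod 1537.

1531

10^1 ≡ 10 (mod 1537)
10^2 ≡ 10^2 = 100 ≡ 100 (mod 1537)
10^4 ≡ 100^2 = 10000 ≡ 778 (mod 1537)
10^8 ≡ 778^2 = 605284 ≡ 1243 (mod 1537)
10^16 ≡ 1243^2 = 1545049 ≡ 364 (mod 1537)
10^32 ≡ 364^2 = 132496 ≡ 314 (mod 1537)
10^64 ≡ 314^2 = 98596 ≡ 228 (mod 1537)
10^128 ≡ 228^2 = 51984 ≡ 1263 (mod 1537)
10^256 ≡ 1263^2 = 1595169 ≡ 1300 (mod 1537)
10^512 ≡ 1300^2 = 1690000 ≡ 837 (mod 1537)
10^1024 ≡ 837^2 = 700569 ≡ 1234 (mod 1537)
1536 = 1024 + 512 in binary powers of 2.
So 10^1536 ≡ 1234 · 837 ≡ 1531 (mod 1537).
Since 1531 ≠ 1, base 10 is a Fermat witness: 1537 is composite.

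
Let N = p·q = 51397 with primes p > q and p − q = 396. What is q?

103

Since p = q + 396, we have 51397 = q(q + 396), so q² + 396q − 51397 = 0.
Discriminant: 396² + 4·51397 = 156816 + 205588 = 362404; √362404 = 602.
q = (−396 + 602)/2 = 103, and p = q + 396 = 499.
Check: 103 · 499 = 51397.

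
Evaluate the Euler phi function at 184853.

Factor: 184853 = 31 · 67 · 89.
φ(184853) = (31−1) · (67−1) · (89−1) = 30 · 66 · 88 = 174240.

174240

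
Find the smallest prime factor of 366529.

19

366529 is odd.
Digit sum 31, not divisible by 3.
Ends in 9: not divisible by 5.
7: 366529 = 7·52361 + 2
11: 366529 = 11·33320 + 9
13: 366529 = 13·28194 + 7
17: 366529 = 17·21560 + 9
19: 366529 = 19·19291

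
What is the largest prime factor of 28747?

28747 = 17 · 1691
1691 = 19 · 89
89 is prime.
So 28747 = 17 · 19 · 89; the largest prime factor is 89.

89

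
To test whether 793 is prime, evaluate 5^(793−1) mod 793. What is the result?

508

5^1 ≡ 5 (mod 793)
5^2 ≡ 5^2 = 25 ≡ 25 (mod 793)
5^4 ≡ 25^2 = 625 ≡ 625 (mod 793)
5^8 ≡ 625^2 = 390625 ≡ 469 (mod 793)
5^16 ≡ 469^2 = 219961 ≡ 300 (mod 793)
5^32 ≡ 300^2 = 90000 ≡ 391 (mod 793)
5^64 ≡ 391^2 = 152881 ≡ 625 (mod 793)
5^128 ≡ 625^2 = 390625 ≡ 469 (mod 793)
5^256 ≡ 469^2 = 219961 ≡ 300 (mod 793)
5^512 ≡ 300^2 = 90000 ≡ 391 (mod 793)
792 = 512 + 256 + 16 + 8 in binary powers of 2.
So 5^792 ≡ 391 · 300 · 300 · 469 ≡ 508 (mod 793).
Since 508 ≠ 1, base 5 is a Fermat witness: 793 is composite.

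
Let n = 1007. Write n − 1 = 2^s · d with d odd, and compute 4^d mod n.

1007 − 1 = 1006 = 2^1 · 503, so d = 503.
4^1 ≡ 4 (mod 1007)
4^2 ≡ 4^2 = 16 ≡ 16 (mod 1007)
4^4 ≡ 16^2 = 256 ≡ 256 (mod 1007)
4^8 ≡ 256^2 = 65536 ≡ 81 (mod 1007)
4^16 ≡ 81^2 = 6561 ≡ 519 (mod 1007)
4^32 ≡ 519^2 = 269361 ≡ 492 (mod 1007)
4^64 ≡ 492^2 = 242064 ≡ 384 (mod 1007)
4^128 ≡ 384^2 = 147456 ≡ 434 (mod 1007)
4^256 ≡ 434^2 = 188356 ≡ 47 (mod 1007)
503 = 256 + 128 + 64 + 32 + 16 + 4 + 2 + 1 in binary powers of 2.
So 4^503 ≡ 47 · 434 · 384 · 492 · 519 · 256 · 16 · 4 ≡ 271 (mod 1007).
Squaring chain: 271; never reaches −1, so base 4 is a Miller–Rabin witness that 1007 is composite.

271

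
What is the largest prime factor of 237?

79

237 = 3 · 79
79 is prime.
So 237 = 3 · 79; the largest prime factor is 79.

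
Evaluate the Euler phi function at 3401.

3204

Factor: 3401 = 19 · 179.
φ(3401) = (19−1) · (179−1) = 18 · 178 = 3204.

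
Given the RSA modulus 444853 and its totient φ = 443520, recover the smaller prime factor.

φ(n) = (p−1)(q−1) = n − (p+q) + 1, so p + q = 444853 − 443520 + 1 = 1334.
p and q are the roots of t² − 1334t + 444853 = 0.
Discriminant: 1334² − 4·444853 = 1779556 − 1779412 = 144; √144 = 12.
q = (1334 − 12)/2 = 661, p = (1334 + 12)/2 = 673.
Check: 661 · 673 = 444853.

661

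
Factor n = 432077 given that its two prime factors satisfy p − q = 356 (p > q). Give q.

Since p = q + 356, we have 432077 = q(q + 356), so q² + 356q − 432077 = 0.
Discriminant: 356² + 4·432077 = 126736 + 1728308 = 1855044; √1855044 = 1362.
q = (−356 + 1362)/2 = 503, and p = q + 356 = 859.
Check: 503 · 859 = 432077.

503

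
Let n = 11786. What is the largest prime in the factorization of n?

83

11786 = 2 · 5893
5893 = 71 · 83
83 is prime.
So 11786 = 2 · 71 · 83; the largest prime factor is 83.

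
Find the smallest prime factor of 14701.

14701 is odd.
Digit sum 13, not divisible by 3.
Ends in 1: not divisible by 5.
7: 14701 = 7·2100 + 1
11: 14701 = 11·1336 + 5
13: 14701 = 13·1130 + 11
17: 14701 = 17·864 + 13
19: 14701 = 19·773 + 14
23: 14701 = 23·639 + 4
29: 14701 = 29·506 + 27
31: 14701 = 31·474 + 7
37: 14701 = 37·397 + 12
41: 14701 = 41·358 + 23
43: 14701 = 43·341 + 38
47: 14701 = 47·312 + 37
53: 14701 = 53·277 + 20
59: 14701 = 59·249 + 10
61: 14701 = 61·241

61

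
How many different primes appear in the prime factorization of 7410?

5

7410 = 2 · 3705
3705 = 3 · 1235
1235 = 5 · 247
247 = 13 · 19
7410 = 2 · 3 · 5 · 13 · 19, which has 5 distinct prime factors.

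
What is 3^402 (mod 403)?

287

3^1 ≡ 3 (mod 403)
3^2 ≡ 3^2 = 9 ≡ 9 (mod 403)
3^4 ≡ 9^2 = 81 ≡ 81 (mod 403)
3^8 ≡ 81^2 = 6561 ≡ 113 (mod 403)
3^16 ≡ 113^2 = 12769 ≡ 276 (mod 403)
3^32 ≡ 276^2 = 76176 ≡ 9 (mod 403)
3^64 ≡ 9^2 = 81 ≡ 81 (mod 403)
3^128 ≡ 81^2 = 6561 ≡ 113 (mod 403)
3^256 ≡ 113^2 = 12769 ≡ 276 (mod 403)
402 = 256 + 128 + 16 + 2 in binary powers of 2.
So 3^402 ≡ 276 · 113 · 276 · 9 ≡ 287 (mod 403).
Since 287 ≠ 1, base 3 is a Fermat witness: 403 is composite.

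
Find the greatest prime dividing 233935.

61

233935 = 5 · 46787
46787 = 13 · 3599
3599 = 59 · 61
61 is prime.
So 233935 = 5 · 13 · 59 · 61; the largest prime factor is 61.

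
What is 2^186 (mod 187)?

2^1 ≡ 2 (mod 187)
2^2 ≡ 2^2 = 4 ≡ 4 (mod 187)
2^4 ≡ 4^2 = 16 ≡ 16 (mod 187)
2^8 ≡ 16^2 = 256 ≡ 69 (mod 187)
2^16 ≡ 69^2 = 4761 ≡ 86 (mod 187)
2^32 ≡ 86^2 = 7396 ≡ 103 (mod 187)
2^64 ≡ 103^2 = 10609 ≡ 137 (mod 187)
2^128 ≡ 137^2 = 18769 ≡ 69 (mod 187)
186 = 128 + 32 + 16 + 8 + 2 in binary powers of 2.
So 2^186 ≡ 69 · 103 · 86 · 69 · 4 ≡ 174 (mod 187).
Since 174 ≠ 1, base 2 is a Fermat witness: 187 is composite.

174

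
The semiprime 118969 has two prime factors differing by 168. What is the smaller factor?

271

Since p = q + 168, we have 118969 = q(q + 168), so q² + 168q − 118969 = 0.
Discriminant: 168² + 4·118969 = 28224 + 475876 = 504100; √504100 = 710.
q = (−168 + 710)/2 = 271, and p = q + 168 = 439.
Check: 271 · 439 = 118969.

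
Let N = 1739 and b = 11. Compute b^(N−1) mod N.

1062

11^1 ≡ 11 (mod 1739)
11^2 ≡ 11^2 = 121 ≡ 121 (mod 1739)
11^4 ≡ 121^2 = 14641 ≡ 729 (mod 1739)
11^8 ≡ 729^2 = 531441 ≡ 1046 (mod 1739)
11^16 ≡ 1046^2 = 1094116 ≡ 285 (mod 1739)
11^32 ≡ 285^2 = 81225 ≡ 1231 (mod 1739)
11^64 ≡ 1231^2 = 1515361 ≡ 692 (mod 1739)
11^128 ≡ 692^2 = 478864 ≡ 639 (mod 1739)
11^256 ≡ 639^2 = 408321 ≡ 1395 (mod 1739)
11^512 ≡ 1395^2 = 1946025 ≡ 84 (mod 1739)
11^1024 ≡ 84^2 = 7056 ≡ 100 (mod 1739)
1738 = 1024 + 512 + 128 + 64 + 8 + 2 in binary powers of 2.
So 11^1738 ≡ 100 · 84 · 639 · 692 · 1046 · 121 ≡ 1062 (mod 1739).
Since 1062 ≠ 1, base 11 is a Fermat witness: 1739 is composite.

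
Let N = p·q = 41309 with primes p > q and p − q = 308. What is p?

409

Since p = q + 308, we have 41309 = q(q + 308), so q² + 308q − 41309 = 0.
Discriminant: 308² + 4·41309 = 94864 + 165236 = 260100; √260100 = 510.
q = (−308 + 510)/2 = 101, and p = q + 308 = 409.
Check: 101 · 409 = 41309.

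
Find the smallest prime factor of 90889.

90889 is odd.
Digit sum 34, not divisible by 3.
Ends in 9: not divisible by 5.
7: 90889 = 7·12984 + 1
11: 90889 = 11·8262 + 7
13: 90889 = 13·6991 + 6
17: 90889 = 17·5346 + 7
19: 90889 = 19·4783 + 12
23: 90889 = 23·3951 + 16
29: 90889 = 29·3134 + 3
31: 90889 = 31·2931 + 28
37: 90889 = 37·2456 + 17
41: 90889 = 41·2216 + 33
43: 90889 = 43·2113 + 30
47: 90889 = 47·1933 + 38
53: 90889 = 53·1714 + 47
59: 90889 = 59·1540 + 29
61: 90889 = 61·1489 + 60
67: 90889 = 67·1356 + 37
71: 90889 = 71·1280 + 9
73: 90889 = 73·1245 + 4
79: 90889 = 79·1150 + 39
83: 90889 = 83·1095 + 4
89: 90889 = 89·1021 + 20
97: 90889 = 97·937

97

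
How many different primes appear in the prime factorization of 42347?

42347 = 17 · 2491
2491 = 47 · 53
42347 = 17 · 47 · 53, which has 3 distinct prime factors.

3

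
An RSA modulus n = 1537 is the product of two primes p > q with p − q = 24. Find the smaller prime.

Since p = q + 24, we have 1537 = q(q + 24), so q² + 24q − 1537 = 0.
Discriminant: 24² + 4·1537 = 576 + 6148 = 6724; √6724 = 82.
q = (−24 + 82)/2 = 29, and p = q + 24 = 53.
Check: 29 · 53 = 1537.

29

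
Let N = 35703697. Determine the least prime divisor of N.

35703697 is odd.
Digit sum 40, not divisible by 3.
Ends in 7: not divisible by 5.
7: 35703697 = 7·5100528 + 1
11: 35703697 = 11·3245790 + 7
13: 35703697 = 13·2746438 + 3
17: 35703697 = 17·2100217 + 8
19: 35703697 = 19·1879141 + 18
23: 35703697 = 23·1552334 + 15
29: 35703697 = 29·1231161 + 28
31: 35703697 = 31·1151732 + 5
37: 35703697 = 37·964964 + 29
41: 35703697 = 41·870821 + 36
43: 35703697 = 43·830318 + 23
47: 35703697 = 47·759653 + 6
53: 35703697 = 53·673654 + 35
59: 35703697 = 59·605147 + 24
61: 35703697 = 61·585306 + 31
67: 35703697 = 67·532891

67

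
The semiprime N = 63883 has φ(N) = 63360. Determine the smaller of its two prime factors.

φ(n) = (p−1)(q−1) = n − (p+q) + 1, so p + q = 63883 − 63360 + 1 = 524.
p and q are the roots of t² − 524t + 63883 = 0.
Discriminant: 524² − 4·63883 = 274576 − 255532 = 19044; √19044 = 138.
q = (524 − 138)/2 = 193, p = (524 + 138)/2 = 331.
Check: 193 · 331 = 63883.

193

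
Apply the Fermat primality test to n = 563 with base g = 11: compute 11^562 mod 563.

1

11^1 ≡ 11 (mod 563)
11^2 ≡ 11^2 = 121 ≡ 121 (mod 563)
11^4 ≡ 121^2 = 14641 ≡ 3 (mod 563)
11^8 ≡ 3^2 = 9 ≡ 9 (mod 563)
11^16 ≡ 9^2 = 81 ≡ 81 (mod 563)
11^32 ≡ 81^2 = 6561 ≡ 368 (mod 563)
11^64 ≡ 368^2 = 135424 ≡ 304 (mod 563)
11^128 ≡ 304^2 = 92416 ≡ 84 (mod 563)
11^256 ≡ 84^2 = 7056 ≡ 300 (mod 563)
11^512 ≡ 300^2 = 90000 ≡ 483 (mod 563)
562 = 512 + 32 + 16 + 2 in binary powers of 2.
So 11^562 ≡ 483 · 368 · 81 · 121 ≡ 1 (mod 563).
Since the result is 1, base 11 gives no evidence that 563 is composite.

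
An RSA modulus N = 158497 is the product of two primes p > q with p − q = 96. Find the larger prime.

449

Since p = q + 96, we have 158497 = q(q + 96), so q² + 96q − 158497 = 0.
Discriminant: 96² + 4·158497 = 9216 + 633988 = 643204; √643204 = 802.
q = (−96 + 802)/2 = 353, and p = q + 96 = 449.
Check: 353 · 449 = 158497.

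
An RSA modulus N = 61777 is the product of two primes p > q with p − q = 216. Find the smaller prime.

Since p = q + 216, we have 61777 = q(q + 216), so q² + 216q − 61777 = 0.
Discriminant: 216² + 4·61777 = 46656 + 247108 = 293764; √293764 = 542.
q = (−216 + 542)/2 = 163, and p = q + 216 = 379.
Check: 163 · 379 = 61777.

163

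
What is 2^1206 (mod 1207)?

642

2^1 ≡ 2 (mod 1207)
2^2 ≡ 2^2 = 4 ≡ 4 (mod 1207)
2^4 ≡ 4^2 = 16 ≡ 16 (mod 1207)
2^8 ≡ 16^2 = 256 ≡ 256 (mod 1207)
2^16 ≡ 256^2 = 65536 ≡ 358 (mod 1207)
2^32 ≡ 358^2 = 128164 ≡ 222 (mod 1207)
2^64 ≡ 222^2 = 49284 ≡ 1004 (mod 1207)
2^128 ≡ 1004^2 = 1008016 ≡ 171 (mod 1207)
2^256 ≡ 171^2 = 29241 ≡ 273 (mod 1207)
2^512 ≡ 273^2 = 74529 ≡ 902 (mod 1207)
2^1024 ≡ 902^2 = 813604 ≡ 86 (mod 1207)
1206 = 1024 + 128 + 32 + 16 + 4 + 2 in binary powers of 2.
So 2^1206 ≡ 86 · 171 · 222 · 358 · 16 · 4 ≡ 642 (mod 1207).
Since 642 ≠ 1, base 2 is a Fermat witness: 1207 is composite.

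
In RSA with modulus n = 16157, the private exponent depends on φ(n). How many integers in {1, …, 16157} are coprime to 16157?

Factor: 16157 = 107 · 151.
φ(16157) = (107−1) · (151−1) = 106 · 150 = 15900.

15900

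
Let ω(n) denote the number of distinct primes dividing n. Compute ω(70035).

70035 = 3 · 23345
23345 = 5 · 4669
4669 = 7 · 667
667 = 23 · 29
70035 = 3 · 5 · 7 · 23 · 29, which has 5 distinct prime factors.

5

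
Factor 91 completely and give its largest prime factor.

91 = 7 · 13
13 is prime.
So 91 = 7 · 13; the largest prime factor is 13.

13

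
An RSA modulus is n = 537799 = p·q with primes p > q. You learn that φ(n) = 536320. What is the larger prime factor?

φ(n) = (p−1)(q−1) = n − (p+q) + 1, so p + q = 537799 − 536320 + 1 = 1480.
p and q are the roots of t² − 1480t + 537799 = 0.
Discriminant: 1480² − 4·537799 = 2190400 − 2151196 = 39204; √39204 = 198.
q = (1480 − 198)/2 = 641, p = (1480 + 198)/2 = 839.
Check: 641 · 839 = 537799.

839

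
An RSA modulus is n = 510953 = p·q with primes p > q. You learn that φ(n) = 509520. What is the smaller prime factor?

661

φ(n) = (p−1)(q−1) = n − (p+q) + 1, so p + q = 510953 − 509520 + 1 = 1434.
p and q are the roots of t² − 1434t + 510953 = 0.
Discriminant: 1434² − 4·510953 = 2056356 − 2043812 = 12544; √12544 = 112.
q = (1434 − 112)/2 = 661, p = (1434 + 112)/2 = 773.
Check: 661 · 773 = 510953.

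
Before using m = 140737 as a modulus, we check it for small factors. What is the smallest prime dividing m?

140737 is odd.
Digit sum 22, not divisible by 3.
Ends in 7: not divisible by 5.
7: 140737 = 7·20105 + 2
11: 140737 = 11·12794 + 3
13: 140737 = 13·10825 + 12
17: 140737 = 17·8278 + 11
19: 140737 = 19·7407 + 4
23: 140737 = 23·6119

23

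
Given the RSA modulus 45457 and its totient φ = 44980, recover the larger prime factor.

φ(n) = (p−1)(q−1) = n − (p+q) + 1, so p + q = 45457 − 44980 + 1 = 478.
p and q are the roots of t² − 478t + 45457 = 0.
Discriminant: 478² − 4·45457 = 228484 − 181828 = 46656; √46656 = 216.
q = (478 − 216)/2 = 131, p = (478 + 216)/2 = 347.
Check: 131 · 347 = 45457.

347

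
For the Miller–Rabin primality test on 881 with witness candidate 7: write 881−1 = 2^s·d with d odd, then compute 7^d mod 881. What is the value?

85

881 − 1 = 880 = 2^4 · 55, so d = 55.
7^1 ≡ 7 (mod 881)
7^2 ≡ 7^2 = 49 ≡ 49 (mod 881)
7^4 ≡ 49^2 = 2401 ≡ 639 (mod 881)
7^8 ≡ 639^2 = 408321 ≡ 418 (mod 881)
7^16 ≡ 418^2 = 174724 ≡ 286 (mod 881)
7^32 ≡ 286^2 = 81796 ≡ 744 (mod 881)
55 = 32 + 16 + 4 + 2 + 1 in binary powers of 2.
So 7^55 ≡ 744 · 286 · 639 · 49 · 7 ≡ 85 (mod 881).
Squaring chain: 85 → 177 → 494 → 880; reaches −1, so base 7 does not prove 881 composite.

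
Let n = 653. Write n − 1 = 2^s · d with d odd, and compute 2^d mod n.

149

653 − 1 = 652 = 2^2 · 163, so d = 163.
2^1 ≡ 2 (mod 653)
2^2 ≡ 2^2 = 4 ≡ 4 (mod 653)
2^4 ≡ 4^2 = 16 ≡ 16 (mod 653)
2^8 ≡ 16^2 = 256 ≡ 256 (mod 653)
2^16 ≡ 256^2 = 65536 ≡ 236 (mod 653)
2^32 ≡ 236^2 = 55696 ≡ 191 (mod 653)
2^64 ≡ 191^2 = 36481 ≡ 566 (mod 653)
2^128 ≡ 566^2 = 320356 ≡ 386 (mod 653)
163 = 128 + 32 + 2 + 1 in binary powers of 2.
So 2^163 ≡ 386 · 191 · 4 · 2 ≡ 149 (mod 653).
Squaring chain: 149 → 652; reaches −1, so base 2 does not prove 653 composite.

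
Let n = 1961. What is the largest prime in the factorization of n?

53

1961 = 37 · 53
53 is prime.
So 1961 = 37 · 53; the largest prime factor is 53.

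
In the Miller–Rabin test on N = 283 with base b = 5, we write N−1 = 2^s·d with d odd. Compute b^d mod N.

282

283 − 1 = 282 = 2^1 · 141, so d = 141.
5^1 ≡ 5 (mod 283)
5^2 ≡ 5^2 = 25 ≡ 25 (mod 283)
5^4 ≡ 25^2 = 625 ≡ 59 (mod 283)
5^8 ≡ 59^2 = 3481 ≡ 85 (mod 283)
5^16 ≡ 85^2 = 7225 ≡ 150 (mod 283)
5^32 ≡ 150^2 = 22500 ≡ 143 (mod 283)
5^64 ≡ 143^2 = 20449 ≡ 73 (mod 283)
5^128 ≡ 73^2 = 5329 ≡ 235 (mod 283)
141 = 128 + 8 + 4 + 1 in binary powers of 2.
So 5^141 ≡ 235 · 85 · 59 · 5 ≡ 282 (mod 283).
Since 5^d ≡ 282 (mod 283), base 5 does not prove 283 composite.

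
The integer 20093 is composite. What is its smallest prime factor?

71

20093 is odd.
Digit sum 14, not divisible by 3.
Ends in 3: not divisible by 5.
7: 20093 = 7·2870 + 3
11: 20093 = 11·1826 + 7
13: 20093 = 13·1545 + 8
17: 20093 = 17·1181 + 16
19: 20093 = 19·1057 + 10
23: 20093 = 23·873 + 14
29: 20093 = 29·692 + 25
31: 20093 = 31·648 + 5
37: 20093 = 37·543 + 2
41: 20093 = 41·490 + 3
43: 20093 = 43·467 + 12
47: 20093 = 47·427 + 24
53: 20093 = 53·379 + 6
59: 20093 = 59·340 + 33
61: 20093 = 61·329 + 24
67: 20093 = 67·299 + 60
71: 20093 = 71·283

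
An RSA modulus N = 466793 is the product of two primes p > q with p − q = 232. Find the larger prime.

809

Since p = q + 232, we have 466793 = q(q + 232), so q² + 232q − 466793 = 0.
Discriminant: 232² + 4·466793 = 53824 + 1867172 = 1920996; √1920996 = 1386.
q = (−232 + 1386)/2 = 577, and p = q + 232 = 809.
Check: 577 · 809 = 466793.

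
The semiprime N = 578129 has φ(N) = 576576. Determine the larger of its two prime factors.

937

φ(n) = (p−1)(q−1) = n − (p+q) + 1, so p + q = 578129 − 576576 + 1 = 1554.
p and q are the roots of t² − 1554t + 578129 = 0.
Discriminant: 1554² − 4·578129 = 2414916 − 2312516 = 102400; √102400 = 320.
q = (1554 − 320)/2 = 617, p = (1554 + 320)/2 = 937.
Check: 617 · 937 = 578129.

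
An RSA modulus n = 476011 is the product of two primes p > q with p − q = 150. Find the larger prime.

769

Since p = q + 150, we have 476011 = q(q + 150), so q² + 150q − 476011 = 0.
Discriminant: 150² + 4·476011 = 22500 + 1904044 = 1926544; √1926544 = 1388.
q = (−150 + 1388)/2 = 619, and p = q + 150 = 769.
Check: 619 · 769 = 476011.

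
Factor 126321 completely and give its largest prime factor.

126321 = 3 · 42107
42107 = 13 · 3239
3239 = 41 · 79
79 is prime.
So 126321 = 3 · 13 · 41 · 79; the largest prime factor is 79.

79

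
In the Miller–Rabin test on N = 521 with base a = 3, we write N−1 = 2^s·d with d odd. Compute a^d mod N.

521 − 1 = 520 = 2^3 · 65, so d = 65.
3^1 ≡ 3 (mod 521)
3^2 ≡ 3^2 = 9 ≡ 9 (mod 521)
3^4 ≡ 9^2 = 81 ≡ 81 (mod 521)
3^8 ≡ 81^2 = 6561 ≡ 309 (mod 521)
3^16 ≡ 309^2 = 95481 ≡ 138 (mod 521)
3^32 ≡ 138^2 = 19044 ≡ 288 (mod 521)
3^64 ≡ 288^2 = 82944 ≡ 105 (mod 521)
65 = 64 + 1 in binary powers of 2.
So 3^65 ≡ 105 · 3 ≡ 315 (mod 521).
Squaring chain: 315 → 235 → 520; reaches −1, so base 3 does not prove 521 composite.

315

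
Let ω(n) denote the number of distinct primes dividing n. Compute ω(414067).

414067 = 19^2 · 1147
1147 = 31 · 37
414067 = 19^2 · 31 · 37, which has 3 distinct prime factors.

3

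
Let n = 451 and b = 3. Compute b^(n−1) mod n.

3^1 ≡ 3 (mod 451)
3^2 ≡ 3^2 = 9 ≡ 9 (mod 451)
3^4 ≡ 9^2 = 81 ≡ 81 (mod 451)
3^8 ≡ 81^2 = 6561 ≡ 247 (mod 451)
3^16 ≡ 247^2 = 61009 ≡ 124 (mod 451)
3^32 ≡ 124^2 = 15376 ≡ 42 (mod 451)
3^64 ≡ 42^2 = 1764 ≡ 411 (mod 451)
3^128 ≡ 411^2 = 168921 ≡ 247 (mod 451)
3^256 ≡ 247^2 = 61009 ≡ 124 (mod 451)
450 = 256 + 128 + 64 + 2 in binary powers of 2.
So 3^450 ≡ 124 · 247 · 411 · 9 ≡ 419 (mod 451).
Since 419 ≠ 1, base 3 is a Fermat witness: 451 is composite.

419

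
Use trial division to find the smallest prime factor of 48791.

97

48791 is odd.
Digit sum 29, not divisible by 3.
Ends in 1: not divisible by 5.
7: 48791 = 7·6970 + 1
11: 48791 = 11·4435 + 6
13: 48791 = 13·3753 + 2
17: 48791 = 17·2870 + 1
19: 48791 = 19·2567 + 18
23: 48791 = 23·2121 + 8
29: 48791 = 29·1682 + 13
31: 48791 = 31·1573 + 28
37: 48791 = 37·1318 + 25
41: 48791 = 41·1190 + 1
43: 48791 = 43·1134 + 29
47: 48791 = 47·1038 + 5
53: 48791 = 53·920 + 31
59: 48791 = 59·826 + 57
61: 48791 = 61·799 + 52
67: 48791 = 67·728 + 15
71: 48791 = 71·687 + 14
73: 48791 = 73·668 + 27
79: 48791 = 79·617 + 48
83: 48791 = 83·587 + 70
89: 48791 = 89·548 + 19
97: 48791 = 97·503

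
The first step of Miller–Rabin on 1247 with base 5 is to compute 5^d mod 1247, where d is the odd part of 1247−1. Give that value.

695

1247 − 1 = 1246 = 2^1 · 623, so d = 623.
5^1 ≡ 5 (mod 1247)
5^2 ≡ 5^2 = 25 ≡ 25 (mod 1247)
5^4 ≡ 25^2 = 625 ≡ 625 (mod 1247)
5^8 ≡ 625^2 = 390625 ≡ 314 (mod 1247)
5^16 ≡ 314^2 = 98596 ≡ 83 (mod 1247)
5^32 ≡ 83^2 = 6889 ≡ 654 (mod 1247)
5^64 ≡ 654^2 = 427716 ≡ 1242 (mod 1247)
5^128 ≡ 1242^2 = 1542564 ≡ 25 (mod 1247)
5^256 ≡ 25^2 = 625 ≡ 625 (mod 1247)
5^512 ≡ 625^2 = 390625 ≡ 314 (mod 1247)
623 = 512 + 64 + 32 + 8 + 4 + 2 + 1 in binary powers of 2.
So 5^623 ≡ 314 · 1242 · 654 · 314 · 625 · 25 · 5 ≡ 695 (mod 1247).
Squaring chain: 695; never reaches −1, so base 5 is a Miller–Rabin witness that 1247 is composite.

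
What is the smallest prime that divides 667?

667 is odd.
Digit sum 19, not divisible by 3.
Ends in 7: not divisible by 5.
7: 667 = 7·95 + 2
11: 667 = 11·60 + 7
13: 667 = 13·51 + 4
17: 667 = 17·39 + 4
19: 667 = 19·35 + 2
23: 667 = 23·29

23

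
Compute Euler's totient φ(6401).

6192

Factor: 6401 = 37 · 173.
φ(6401) = (37−1) · (173−1) = 36 · 172 = 6192.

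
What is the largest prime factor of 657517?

79

657517 = 7 · 93931
93931 = 29 · 3239
3239 = 41 · 79
79 is prime.
So 657517 = 7 · 29 · 41 · 79; the largest prime factor is 79.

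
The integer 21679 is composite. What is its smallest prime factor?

7

21679 is odd.
Digit sum 25, not divisible by 3.
Ends in 9: not divisible by 5.
7: 21679 = 7·3097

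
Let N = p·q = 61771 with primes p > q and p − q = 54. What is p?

277

Since p = q + 54, we have 61771 = q(q + 54), so q² + 54q − 61771 = 0.
Discriminant: 54² + 4·61771 = 2916 + 247084 = 250000; √250000 = 500.
q = (−54 + 500)/2 = 223, and p = q + 54 = 277.
Check: 223 · 277 = 61771.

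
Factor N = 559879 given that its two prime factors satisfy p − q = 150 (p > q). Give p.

827

Since p = q + 150, we have 559879 = q(q + 150), so q² + 150q − 559879 = 0.
Discriminant: 150² + 4·559879 = 22500 + 2239516 = 2262016; √2262016 = 1504.
q = (−150 + 1504)/2 = 677, and p = q + 150 = 827.
Check: 677 · 827 = 559879.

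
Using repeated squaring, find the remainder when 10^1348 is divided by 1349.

80

10^1 ≡ 10 (mod 1349)
10^2 ≡ 10^2 = 100 ≡ 100 (mod 1349)
10^4 ≡ 100^2 = 10000 ≡ 557 (mod 1349)
10^8 ≡ 557^2 = 310249 ≡ 1328 (mod 1349)
10^16 ≡ 1328^2 = 1763584 ≡ 441 (mod 1349)
10^32 ≡ 441^2 = 194481 ≡ 225 (mod 1349)
10^64 ≡ 225^2 = 50625 ≡ 712 (mod 1349)
10^128 ≡ 712^2 = 506944 ≡ 1069 (mod 1349)
10^256 ≡ 1069^2 = 1142761 ≡ 158 (mod 1349)
10^512 ≡ 158^2 = 24964 ≡ 682 (mod 1349)
10^1024 ≡ 682^2 = 465124 ≡ 1068 (mod 1349)
1348 = 1024 + 256 + 64 + 4 in binary powers of 2.
So 10^1348 ≡ 1068 · 158 · 712 · 557 ≡ 80 (mod 1349).
Since 80 ≠ 1, base 10 is a Fermat witness: 1349 is composite.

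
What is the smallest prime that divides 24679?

23

24679 is odd.
Digit sum 28, not divisible by 3.
Ends in 9: not divisible by 5.
7: 24679 = 7·3525 + 4
11: 24679 = 11·2243 + 6
13: 24679 = 13·1898 + 5
17: 24679 = 17·1451 + 12
19: 24679 = 19·1298 + 17
23: 24679 = 23·1073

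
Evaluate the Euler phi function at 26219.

Factor: 26219 = 157 · 167.
φ(26219) = (157−1) · (167−1) = 156 · 166 = 25896.

25896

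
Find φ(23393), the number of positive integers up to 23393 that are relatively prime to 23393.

23088

Factor: 23393 = 149 · 157.
φ(23393) = (149−1) · (157−1) = 148 · 156 = 23088.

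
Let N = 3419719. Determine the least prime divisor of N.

3419719 is odd.
Digit sum 34, not divisible by 3.
Ends in 9: not divisible by 5.
7: 3419719 = 7·488531 + 2
11: 3419719 = 11·310883 + 6
13: 3419719 = 13·263055 + 4
17: 3419719 = 17·201159 + 16
19: 3419719 = 19·179985 + 4
23: 3419719 = 23·148683 + 10
29: 3419719 = 29·117921 + 10
31: 3419719 = 31·110313 + 16
37: 3419719 = 37·92424 + 31
41: 3419719 = 41·83407 + 32
43: 3419719 = 43·79528 + 15
47: 3419719 = 47·72759 + 46
53: 3419719 = 53·64523

53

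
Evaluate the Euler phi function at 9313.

Factor: 9313 = 67 · 139.
φ(9313) = (67−1) · (139−1) = 66 · 138 = 9108.

9108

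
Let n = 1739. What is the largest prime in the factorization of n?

47

1739 = 37 · 47
47 is prime.
So 1739 = 37 · 47; the largest prime factor is 47.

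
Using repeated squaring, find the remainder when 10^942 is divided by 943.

10^1 ≡ 10 (mod 943)
10^2 ≡ 10^2 = 100 ≡ 100 (mod 943)
10^4 ≡ 100^2 = 10000 ≡ 570 (mod 943)
10^8 ≡ 570^2 = 324900 ≡ 508 (mod 943)
10^16 ≡ 508^2 = 258064 ≡ 625 (mod 943)
10^32 ≡ 625^2 = 390625 ≡ 223 (mod 943)
10^64 ≡ 223^2 = 49729 ≡ 693 (mod 943)
10^128 ≡ 693^2 = 480249 ≡ 262 (mod 943)
10^256 ≡ 262^2 = 68644 ≡ 748 (mod 943)
10^512 ≡ 748^2 = 559504 ≡ 305 (mod 943)
942 = 512 + 256 + 128 + 32 + 8 + 4 + 2 in binary powers of 2.
So 10^942 ≡ 305 · 748 · 262 · 223 · 508 · 570 · 100 ≡ 469 (mod 943).
Since 469 ≠ 1, base 10 is a Fermat witness: 943 is composite.

469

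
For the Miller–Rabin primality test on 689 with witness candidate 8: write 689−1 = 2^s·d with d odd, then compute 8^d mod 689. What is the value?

291

689 − 1 = 688 = 2^4 · 43, so d = 43.
8^1 ≡ 8 (mod 689)
8^2 ≡ 8^2 = 64 ≡ 64 (mod 689)
8^4 ≡ 64^2 = 4096 ≡ 651 (mod 689)
8^8 ≡ 651^2 = 423801 ≡ 66 (mod 689)
8^16 ≡ 66^2 = 4356 ≡ 222 (mod 689)
8^32 ≡ 222^2 = 49284 ≡ 365 (mod 689)
43 = 32 + 8 + 2 + 1 in binary powers of 2.
So 8^43 ≡ 365 · 66 · 64 · 8 ≡ 291 (mod 689).
Squaring chain: 291 → 623 → 222 → 365; never reaches −1, so base 8 is a Miller–Rabin witness that 689 is composite.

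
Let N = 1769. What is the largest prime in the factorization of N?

61

1769 = 29 · 61
61 is prime.
So 1769 = 29 · 61; the largest prime factor is 61.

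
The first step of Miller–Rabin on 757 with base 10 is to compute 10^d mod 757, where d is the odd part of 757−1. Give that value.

757 − 1 = 756 = 2^2 · 189, so d = 189.
10^1 ≡ 10 (mod 757)
10^2 ≡ 10^2 = 100 ≡ 100 (mod 757)
10^4 ≡ 100^2 = 10000 ≡ 159 (mod 757)
10^8 ≡ 159^2 = 25281 ≡ 300 (mod 757)
10^16 ≡ 300^2 = 90000 ≡ 674 (mod 757)
10^32 ≡ 674^2 = 454276 ≡ 76 (mod 757)
10^64 ≡ 76^2 = 5776 ≡ 477 (mod 757)
10^128 ≡ 477^2 = 227529 ≡ 429 (mod 757)
189 = 128 + 32 + 16 + 8 + 4 + 1 in binary powers of 2.
So 10^189 ≡ 429 · 76 · 674 · 300 · 159 · 10 ≡ 1 (mod 757).
Since 10^d ≡ 1 (mod 757), base 10 does not prove 757 composite.

1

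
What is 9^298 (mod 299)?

9

9^1 ≡ 9 (mod 299)
9^2 ≡ 9^2 = 81 ≡ 81 (mod 299)
9^4 ≡ 81^2 = 6561 ≡ 282 (mod 299)
9^8 ≡ 282^2 = 79524 ≡ 289 (mod 299)
9^16 ≡ 289^2 = 83521 ≡ 100 (mod 299)
9^32 ≡ 100^2 = 10000 ≡ 133 (mod 299)
9^64 ≡ 133^2 = 17689 ≡ 48 (mod 299)
9^128 ≡ 48^2 = 2304 ≡ 211 (mod 299)
9^256 ≡ 211^2 = 44521 ≡ 269 (mod 299)
298 = 256 + 32 + 8 + 2 in binary powers of 2.
So 9^298 ≡ 269 · 133 · 289 · 81 ≡ 9 (mod 299).
Since 9 ≠ 1, base 9 is a Fermat witness: 299 is composite.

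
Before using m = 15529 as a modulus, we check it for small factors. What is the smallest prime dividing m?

53

15529 is odd.
Digit sum 22, not divisible by 3.
Ends in 9: not divisible by 5.
7: 15529 = 7·2218 + 3
11: 15529 = 11·1411 + 8
13: 15529 = 13·1194 + 7
17: 15529 = 17·913 + 8
19: 15529 = 19·817 + 6
23: 15529 = 23·675 + 4
29: 15529 = 29·535 + 14
31: 15529 = 31·500 + 29
37: 15529 = 37·419 + 26
41: 15529 = 41·378 + 31
43: 15529 = 43·361 + 6
47: 15529 = 47·330 + 19
53: 15529 = 53·293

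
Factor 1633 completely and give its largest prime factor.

71

1633 = 23 · 71
71 is prime.
So 1633 = 23 · 71; the largest prime factor is 71.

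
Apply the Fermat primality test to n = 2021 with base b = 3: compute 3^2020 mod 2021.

253

3^1 ≡ 3 (mod 2021)
3^2 ≡ 3^2 = 9 ≡ 9 (mod 2021)
3^4 ≡ 9^2 = 81 ≡ 81 (mod 2021)
3^8 ≡ 81^2 = 6561 ≡ 498 (mod 2021)
3^16 ≡ 498^2 = 248004 ≡ 1442 (mod 2021)
3^32 ≡ 1442^2 = 2079364 ≡ 1776 (mod 2021)
3^64 ≡ 1776^2 = 3154176 ≡ 1416 (mod 2021)
3^128 ≡ 1416^2 = 2005056 ≡ 224 (mod 2021)
3^256 ≡ 224^2 = 50176 ≡ 1672 (mod 2021)
3^512 ≡ 1672^2 = 2795584 ≡ 541 (mod 2021)
3^1024 ≡ 541^2 = 292681 ≡ 1657 (mod 2021)
2020 = 1024 + 512 + 256 + 128 + 64 + 32 + 4 in binary powers of 2.
So 3^2020 ≡ 1657 · 541 · 1672 · 224 · 1416 · 1776 · 81 ≡ 253 (mod 2021).
Since 253 ≠ 1, base 3 is a Fermat witness: 2021 is composite.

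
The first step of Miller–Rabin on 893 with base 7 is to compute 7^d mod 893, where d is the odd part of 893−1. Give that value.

893 − 1 = 892 = 2^2 · 223, so d = 223.
7^1 ≡ 7 (mod 893)
7^2 ≡ 7^2 = 49 ≡ 49 (mod 893)
7^4 ≡ 49^2 = 2401 ≡ 615 (mod 893)
7^8 ≡ 615^2 = 378225 ≡ 486 (mod 893)
7^16 ≡ 486^2 = 236196 ≡ 444 (mod 893)
7^32 ≡ 444^2 = 197136 ≡ 676 (mod 893)
7^64 ≡ 676^2 = 456976 ≡ 653 (mod 893)
7^128 ≡ 653^2 = 426409 ≡ 448 (mod 893)
223 = 128 + 64 + 16 + 8 + 4 + 2 + 1 in binary powers of 2.
So 7^223 ≡ 448 · 653 · 444 · 486 · 615 · 49 · 7 ≡ 444 (mod 893).
Squaring chain: 444 → 676; never reaches −1, so base 7 is a Miller–Rabin witness that 893 is composite.

444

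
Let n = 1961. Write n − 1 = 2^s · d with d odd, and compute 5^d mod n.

775

1961 − 1 = 1960 = 2^3 · 245, so d = 245.
5^1 ≡ 5 (mod 1961)
5^2 ≡ 5^2 = 25 ≡ 25 (mod 1961)
5^4 ≡ 25^2 = 625 ≡ 625 (mod 1961)
5^8 ≡ 625^2 = 390625 ≡ 386 (mod 1961)
5^16 ≡ 386^2 = 148996 ≡ 1921 (mod 1961)
5^32 ≡ 1921^2 = 3690241 ≡ 1600 (mod 1961)
5^64 ≡ 1600^2 = 2560000 ≡ 895 (mod 1961)
5^128 ≡ 895^2 = 801025 ≡ 937 (mod 1961)
245 = 128 + 64 + 32 + 16 + 4 + 1 in binary powers of 2.
So 5^245 ≡ 937 · 895 · 1600 · 1921 · 625 · 5 ≡ 775 (mod 1961).
Squaring chain: 775 → 559 → 682; never reaches −1, so base 5 is a Miller–Rabin witness that 1961 is composite.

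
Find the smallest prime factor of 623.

7

623 is odd.
Digit sum 11, not divisible by 3.
Ends in 3: not divisible by 5.
7: 623 = 7·89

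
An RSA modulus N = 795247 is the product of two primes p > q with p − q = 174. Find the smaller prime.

Since p = q + 174, we have 795247 = q(q + 174), so q² + 174q − 795247 = 0.
Discriminant: 174² + 4·795247 = 30276 + 3180988 = 3211264; √3211264 = 1792.
q = (−174 + 1792)/2 = 809, and p = q + 174 = 983.
Check: 809 · 983 = 795247.

809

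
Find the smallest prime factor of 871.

871 is odd.
Digit sum 16, not divisible by 3.
Ends in 1: not divisible by 5.
7: 871 = 7·124 + 3
11: 871 = 11·79 + 2
13: 871 = 13·67

13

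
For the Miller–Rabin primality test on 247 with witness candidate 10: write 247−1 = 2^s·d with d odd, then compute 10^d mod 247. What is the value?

247 − 1 = 246 = 2^1 · 123, so d = 123.
10^1 ≡ 10 (mod 247)
10^2 ≡ 10^2 = 100 ≡ 100 (mod 247)
10^4 ≡ 100^2 = 10000 ≡ 120 (mod 247)
10^8 ≡ 120^2 = 14400 ≡ 74 (mod 247)
10^16 ≡ 74^2 = 5476 ≡ 42 (mod 247)
10^32 ≡ 42^2 = 1764 ≡ 35 (mod 247)
10^64 ≡ 35^2 = 1225 ≡ 237 (mod 247)
123 = 64 + 32 + 16 + 8 + 2 + 1 in binary powers of 2.
So 10^123 ≡ 237 · 35 · 42 · 74 · 100 · 10 ≡ 103 (mod 247).
Squaring chain: 103; never reaches −1, so base 10 is a Miller–Rabin witness that 247 is composite.

103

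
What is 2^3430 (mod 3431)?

2922

2^1 ≡ 2 (mod 3431)
2^2 ≡ 2^2 = 4 ≡ 4 (mod 3431)
2^4 ≡ 4^2 = 16 ≡ 16 (mod 3431)
2^8 ≡ 16^2 = 256 ≡ 256 (mod 3431)
2^16 ≡ 256^2 = 65536 ≡ 347 (mod 3431)
2^32 ≡ 347^2 = 120409 ≡ 324 (mod 3431)
2^64 ≡ 324^2 = 104976 ≡ 2046 (mod 3431)
2^128 ≡ 2046^2 = 4186116 ≡ 296 (mod 3431)
2^256 ≡ 296^2 = 87616 ≡ 1841 (mod 3431)
2^512 ≡ 1841^2 = 3389281 ≡ 2884 (mod 3431)
2^1024 ≡ 2884^2 = 8317456 ≡ 712 (mod 3431)
2^2048 ≡ 712^2 = 506944 ≡ 2587 (mod 3431)
3430 = 2048 + 1024 + 256 + 64 + 32 + 4 + 2 in binary powers of 2.
So 2^3430 ≡ 2587 · 712 · 1841 · 2046 · 324 · 16 · 4 ≡ 2922 (mod 3431).
Since 2922 ≠ 1, base 2 is a Fermat witness: 3431 is composite.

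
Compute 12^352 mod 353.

12^1 ≡ 12 (mod 353)
12^2 ≡ 12^2 = 144 ≡ 144 (mod 353)
12^4 ≡ 144^2 = 20736 ≡ 262 (mod 353)
12^8 ≡ 262^2 = 68644 ≡ 162 (mod 353)
12^16 ≡ 162^2 = 26244 ≡ 122 (mod 353)
12^32 ≡ 122^2 = 14884 ≡ 58 (mod 353)
12^64 ≡ 58^2 = 3364 ≡ 187 (mod 353)
12^128 ≡ 187^2 = 34969 ≡ 22 (mod 353)
12^256 ≡ 22^2 = 484 ≡ 131 (mod 353)
352 = 256 + 64 + 32 in binary powers of 2.
So 12^352 ≡ 131 · 187 · 58 ≡ 1 (mod 353).
Since the result is 1, base 12 gives no evidence that 353 is composite.

1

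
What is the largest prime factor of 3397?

79

3397 = 43 · 79
79 is prime.
So 3397 = 43 · 79; the largest prime factor is 79.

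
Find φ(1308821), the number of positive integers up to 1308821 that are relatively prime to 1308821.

1272960

Factor: 1308821 = 97 · 103 · 131.
φ(1308821) = (97−1) · (103−1) · (131−1) = 96 · 102 · 130 = 1272960.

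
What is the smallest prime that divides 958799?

31

958799 is odd.
Digit sum 47, not divisible by 3.
Ends in 9: not divisible by 5.
7: 958799 = 7·136971 + 2
11: 958799 = 11·87163 + 6
13: 958799 = 13·73753 + 10
17: 958799 = 17·56399 + 16
19: 958799 = 19·50463 + 2
23: 958799 = 23·41686 + 21
29: 958799 = 29·33062 + 1
31: 958799 = 31·30929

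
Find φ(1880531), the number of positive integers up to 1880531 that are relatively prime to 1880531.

Factor: 1880531 = 83 · 139 · 163.
φ(1880531) = (83−1) · (139−1) · (163−1) = 82 · 138 · 162 = 1833192.

1833192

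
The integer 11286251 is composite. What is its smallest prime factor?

47

11286251 is odd.
Digit sum 26, not divisible by 3.
Ends in 1: not divisible by 5.
7: 11286251 = 7·1612321 + 4
11: 11286251 = 11·1026022 + 9
13: 11286251 = 13·868173 + 2
17: 11286251 = 17·663897 + 2
19: 11286251 = 19·594013 + 4
23: 11286251 = 23·490706 + 13
29: 11286251 = 29·389181 + 2
31: 11286251 = 31·364072 + 19
37: 11286251 = 37·305033 + 30
41: 11286251 = 41·275274 + 17
43: 11286251 = 43·262470 + 41
47: 11286251 = 47·240133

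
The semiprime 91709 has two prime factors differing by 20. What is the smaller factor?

293

Since p = q + 20, we have 91709 = q(q + 20), so q² + 20q − 91709 = 0.
Discriminant: 20² + 4·91709 = 400 + 366836 = 367236; √367236 = 606.
q = (−20 + 606)/2 = 293, and p = q + 20 = 313.
Check: 293 · 313 = 91709.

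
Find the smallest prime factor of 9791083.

97

9791083 is odd.
Digit sum 37, not divisible by 3.
Ends in 3: not divisible by 5.
7: 9791083 = 7·1398726 + 1
11: 9791083 = 11·890098 + 5
13: 9791083 = 13·753160 + 3
17: 9791083 = 17·575946 + 1
19: 9791083 = 19·515320 + 3
23: 9791083 = 23·425699 + 6
29: 9791083 = 29·337623 + 16
31: 9791083 = 31·315841 + 12
37: 9791083 = 37·264623 + 32
41: 9791083 = 41·238806 + 37
43: 9791083 = 43·227699 + 26
47: 9791083 = 47·208320 + 43
53: 9791083 = 53·184737 + 22
59: 9791083 = 59·165950 + 33
61: 9791083 = 61·160509 + 34
67: 9791083 = 67·146135 + 38
71: 9791083 = 71·137902 + 41
73: 9791083 = 73·134124 + 31
79: 9791083 = 79·123937 + 60
83: 9791083 = 83·117964 + 71
89: 9791083 = 89·110012 + 15
97: 9791083 = 97·100939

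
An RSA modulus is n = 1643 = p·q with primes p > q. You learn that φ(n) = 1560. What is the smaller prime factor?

31

φ(n) = (p−1)(q−1) = n − (p+q) + 1, so p + q = 1643 − 1560 + 1 = 84.
p and q are the roots of t² − 84t + 1643 = 0.
Discriminant: 84² − 4·1643 = 7056 − 6572 = 484; √484 = 22.
q = (84 − 22)/2 = 31, p = (84 + 22)/2 = 53.
Check: 31 · 53 = 1643.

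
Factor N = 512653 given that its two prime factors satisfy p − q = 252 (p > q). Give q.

601

Since p = q + 252, we have 512653 = q(q + 252), so q² + 252q − 512653 = 0.
Discriminant: 252² + 4·512653 = 63504 + 2050612 = 2114116; √2114116 = 1454.
q = (−252 + 1454)/2 = 601, and p = q + 252 = 853.
Check: 601 · 853 = 512653.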